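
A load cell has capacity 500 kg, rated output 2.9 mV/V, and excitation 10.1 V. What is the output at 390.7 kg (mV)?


Vout = rated_output * Vex * (load / capacity).
Vout = 2.9 * 10.1 * (390.7 / 500)
Vout = 2.9 * 10.1 * 0.7814
Vout = 22.887 mV

22.887 mV


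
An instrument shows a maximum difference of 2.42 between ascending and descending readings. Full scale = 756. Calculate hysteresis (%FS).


Hysteresis = (max difference / full scale) * 100%.
H = (2.42 / 756) * 100
H = 0.32 %FS

0.32 %FS


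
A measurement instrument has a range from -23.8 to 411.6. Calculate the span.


Span = upper range - lower range.
Span = 411.6 - (-23.8)
Span = 435.4

435.4


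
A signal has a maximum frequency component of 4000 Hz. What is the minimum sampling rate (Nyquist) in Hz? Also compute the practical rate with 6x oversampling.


By Nyquist theorem, fs_min = 2 * fmax.
fs_min = 2 * 4000 = 8000 Hz
Practical rate = 6 * fs_min = 6 * 8000 = 48000 Hz

fs_min = 8000 Hz, fs_practical = 48000 Hz


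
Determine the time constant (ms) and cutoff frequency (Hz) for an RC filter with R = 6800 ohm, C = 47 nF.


Time constant: tau = R * C.
tau = 6800 * 4.70e-08 = 0.0003196 s
tau = 0.3196 ms
Cutoff frequency: fc = 1 / (2*pi*R*C).
fc = 1 / (2*pi*0.0003196) = 497.98 Hz

tau = 0.3196 ms, fc = 497.98 Hz


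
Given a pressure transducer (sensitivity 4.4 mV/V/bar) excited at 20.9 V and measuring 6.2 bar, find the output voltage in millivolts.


Output = sensitivity * Vex * P.
Vout = 4.4 * 20.9 * 6.2
Vout = 91.96 * 6.2
Vout = 570.15 mV

570.15 mV


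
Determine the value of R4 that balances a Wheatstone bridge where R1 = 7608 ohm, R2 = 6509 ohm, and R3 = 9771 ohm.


At balance: R1*R4 = R2*R3, so R4 = R2*R3/R1.
R4 = 6509 * 9771 / 7608
R4 = 63599439 / 7608
R4 = 8359.55 ohm

8359.55 ohm


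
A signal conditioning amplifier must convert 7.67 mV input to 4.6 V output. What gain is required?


Gain = Vout / Vin (converting to same units).
G = 4.6 V / 7.67 mV
G = 4600.0 mV / 7.67 mV
G = 599.74

599.74


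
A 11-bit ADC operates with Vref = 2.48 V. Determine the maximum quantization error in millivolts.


The maximum quantization error is +/- LSB/2.
LSB = Vref / 2^n = 2.48 / 2048 = 0.00121094 V
Max error = LSB / 2 = 0.00121094 / 2 = 0.00060547 V
Max error = 0.6055 mV

0.6055 mV


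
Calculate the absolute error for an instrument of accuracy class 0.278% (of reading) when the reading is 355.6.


Absolute error = (accuracy% / 100) * reading.
Error = (0.278 / 100) * 355.6
Error = 0.00278 * 355.6
Error = 0.9886

0.9886


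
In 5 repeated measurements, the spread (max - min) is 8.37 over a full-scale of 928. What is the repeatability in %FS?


Repeatability = (spread / full scale) * 100%.
R = (8.37 / 928) * 100
R = 0.902 %FS

0.902 %FS


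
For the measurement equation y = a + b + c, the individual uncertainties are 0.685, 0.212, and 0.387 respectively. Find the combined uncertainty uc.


For a sum of independent quantities, uc = sqrt(u1^2 + u2^2 + u3^2).
uc = sqrt(0.685^2 + 0.212^2 + 0.387^2)
uc = sqrt(0.469225 + 0.044944 + 0.149769)
uc = 0.8148

0.8148


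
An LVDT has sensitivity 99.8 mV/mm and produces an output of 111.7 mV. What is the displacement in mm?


Displacement = Vout / sensitivity.
d = 111.7 / 99.8
d = 1.119 mm

1.119 mm


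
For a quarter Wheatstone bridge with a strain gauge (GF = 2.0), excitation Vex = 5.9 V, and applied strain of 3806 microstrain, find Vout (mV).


Quarter bridge output: Vout = (GF * epsilon * Vex) / 4.
Vout = (2.0 * 3806e-6 * 5.9) / 4
Vout = 0.0449108 / 4 V
Vout = 0.0112277 V = 11.2277 mV

11.2277 mV


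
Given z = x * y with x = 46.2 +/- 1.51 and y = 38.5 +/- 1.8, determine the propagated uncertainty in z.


For a product z = x*y, the relative uncertainty is:
uz/z = sqrt((ux/x)^2 + (uy/y)^2)
Relative uncertainties: ux/x = 1.51/46.2 = 0.032684
uy/y = 1.8/38.5 = 0.046753
z = 46.2 * 38.5 = 1778.7
uz = 1778.7 * sqrt(0.032684^2 + 0.046753^2) = 101.466

101.466


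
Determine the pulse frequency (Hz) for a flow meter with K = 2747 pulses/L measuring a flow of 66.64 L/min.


Frequency = K * Q / 60 (converting L/min to L/s).
f = 2747 * 66.64 / 60
f = 183060.08 / 60
f = 3051.0 Hz

3051.0 Hz


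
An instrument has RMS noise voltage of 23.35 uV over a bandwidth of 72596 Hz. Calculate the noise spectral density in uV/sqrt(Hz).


Noise spectral density = Vrms / sqrt(BW).
NSD = 23.35 / sqrt(72596)
NSD = 23.35 / 269.4364
NSD = 0.0867 uV/sqrt(Hz)

0.0867 uV/sqrt(Hz)


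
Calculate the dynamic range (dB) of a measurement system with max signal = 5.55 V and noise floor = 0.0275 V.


Dynamic range = 20 * log10(Vmax / Vnoise).
DR = 20 * log10(5.55 / 0.0275)
DR = 20 * log10(201.82)
DR = 46.1 dB

46.1 dB


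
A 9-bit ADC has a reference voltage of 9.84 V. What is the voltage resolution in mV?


The resolution (LSB) of an ADC is Vref / 2^n.
LSB = 9.84 / 2^9
LSB = 9.84 / 512
LSB = 0.01921875 V = 19.21875 mV

19.21875 mV


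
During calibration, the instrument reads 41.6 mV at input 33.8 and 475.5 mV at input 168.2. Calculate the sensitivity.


Sensitivity = (y2 - y1) / (x2 - x1).
S = (475.5 - 41.6) / (168.2 - 33.8)
S = 433.9 / 134.4
S = 3.2284 mV/unit

3.2284 mV/unit


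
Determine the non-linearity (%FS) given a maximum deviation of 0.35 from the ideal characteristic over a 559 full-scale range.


Linearity error = (max deviation / full scale) * 100%.
Linearity = (0.35 / 559) * 100
Linearity = 0.063 %FS

0.063 %FS


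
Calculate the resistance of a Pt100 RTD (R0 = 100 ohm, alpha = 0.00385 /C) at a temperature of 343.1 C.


The RTD equation: Rt = R0 * (1 + alpha * T).
Rt = 100 * (1 + 0.00385 * 343.1)
Rt = 100 * (1 + 1.320935)
Rt = 100 * 2.320935
Rt = 232.094 ohm

232.094 ohm


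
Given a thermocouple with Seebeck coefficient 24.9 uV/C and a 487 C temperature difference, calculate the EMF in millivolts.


The thermocouple output V = sensitivity * dT.
V = 24.9 uV/C * 487 C
V = 12126.3 uV
V = 12.126 mV

12.126 mV


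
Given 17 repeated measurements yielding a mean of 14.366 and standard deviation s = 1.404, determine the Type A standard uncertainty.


The standard uncertainty for Type A evaluation is u = s / sqrt(n).
u = 1.404 / sqrt(17)
u = 1.404 / 4.1231
u = 0.3405

0.3405


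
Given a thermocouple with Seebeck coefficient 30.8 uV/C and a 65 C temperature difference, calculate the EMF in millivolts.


The thermocouple output V = sensitivity * dT.
V = 30.8 uV/C * 65 C
V = 2002.0 uV
V = 2.002 mV

2.002 mV


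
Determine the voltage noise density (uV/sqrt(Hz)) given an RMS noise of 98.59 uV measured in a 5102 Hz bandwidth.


Noise spectral density = Vrms / sqrt(BW).
NSD = 98.59 / sqrt(5102)
NSD = 98.59 / 71.4283
NSD = 1.3803 uV/sqrt(Hz)

1.3803 uV/sqrt(Hz)


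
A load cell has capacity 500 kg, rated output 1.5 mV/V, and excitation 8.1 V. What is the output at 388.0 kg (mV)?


Vout = rated_output * Vex * (load / capacity).
Vout = 1.5 * 8.1 * (388.0 / 500)
Vout = 1.5 * 8.1 * 0.776
Vout = 9.428 mV

9.428 mV


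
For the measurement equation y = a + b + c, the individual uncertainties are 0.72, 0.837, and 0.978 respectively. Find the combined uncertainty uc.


For a sum of independent quantities, uc = sqrt(u1^2 + u2^2 + u3^2).
uc = sqrt(0.72^2 + 0.837^2 + 0.978^2)
uc = sqrt(0.5184 + 0.700569 + 0.956484)
uc = 1.4749

1.4749


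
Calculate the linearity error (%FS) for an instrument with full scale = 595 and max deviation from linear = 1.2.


Linearity error = (max deviation / full scale) * 100%.
Linearity = (1.2 / 595) * 100
Linearity = 0.202 %FS

0.202 %FS


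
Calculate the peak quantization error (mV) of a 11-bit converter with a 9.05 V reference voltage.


The maximum quantization error is +/- LSB/2.
LSB = Vref / 2^n = 9.05 / 2048 = 0.00441895 V
Max error = LSB / 2 = 0.00441895 / 2 = 0.00220947 V
Max error = 2.2095 mV

2.2095 mV


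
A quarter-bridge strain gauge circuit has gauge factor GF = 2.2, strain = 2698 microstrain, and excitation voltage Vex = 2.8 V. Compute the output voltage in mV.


Quarter bridge output: Vout = (GF * epsilon * Vex) / 4.
Vout = (2.2 * 2698e-6 * 2.8) / 4
Vout = 0.01661968 / 4 V
Vout = 0.00415492 V = 4.1549 mV

4.1549 mV


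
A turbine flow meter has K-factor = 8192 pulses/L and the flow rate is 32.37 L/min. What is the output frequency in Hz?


Frequency = K * Q / 60 (converting L/min to L/s).
f = 8192 * 32.37 / 60
f = 265175.04 / 60
f = 4419.58 Hz

4419.58 Hz


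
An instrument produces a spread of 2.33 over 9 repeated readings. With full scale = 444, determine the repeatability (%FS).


Repeatability = (spread / full scale) * 100%.
R = (2.33 / 444) * 100
R = 0.525 %FS

0.525 %FS


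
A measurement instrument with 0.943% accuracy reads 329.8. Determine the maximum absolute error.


Absolute error = (accuracy% / 100) * reading.
Error = (0.943 / 100) * 329.8
Error = 0.00943 * 329.8
Error = 3.11

3.11


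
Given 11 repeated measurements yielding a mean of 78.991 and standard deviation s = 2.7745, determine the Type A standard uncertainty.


The standard uncertainty for Type A evaluation is u = s / sqrt(n).
u = 2.7745 / sqrt(11)
u = 2.7745 / 3.3166
u = 0.8365

0.8365


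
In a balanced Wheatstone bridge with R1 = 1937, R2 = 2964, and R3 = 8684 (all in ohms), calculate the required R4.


At balance: R1*R4 = R2*R3, so R4 = R2*R3/R1.
R4 = 2964 * 8684 / 1937
R4 = 25739376 / 1937
R4 = 13288.27 ohm

13288.27 ohm


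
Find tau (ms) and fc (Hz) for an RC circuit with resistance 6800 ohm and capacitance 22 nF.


Time constant: tau = R * C.
tau = 6800 * 2.20e-08 = 0.0001496 s
tau = 0.1496 ms
Cutoff frequency: fc = 1 / (2*pi*R*C).
fc = 1 / (2*pi*0.0001496) = 1063.87 Hz

tau = 0.1496 ms, fc = 1063.87 Hz


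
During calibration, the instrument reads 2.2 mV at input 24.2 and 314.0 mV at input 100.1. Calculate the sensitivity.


Sensitivity = (y2 - y1) / (x2 - x1).
S = (314.0 - 2.2) / (100.1 - 24.2)
S = 311.8 / 75.9
S = 4.108 mV/unit

4.108 mV/unit


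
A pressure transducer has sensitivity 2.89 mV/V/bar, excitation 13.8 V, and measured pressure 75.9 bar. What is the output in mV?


Output = sensitivity * Vex * P.
Vout = 2.89 * 13.8 * 75.9
Vout = 39.882 * 75.9
Vout = 3027.04 mV

3027.04 mV


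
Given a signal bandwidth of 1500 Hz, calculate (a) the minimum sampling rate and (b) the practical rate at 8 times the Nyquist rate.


By Nyquist theorem, fs_min = 2 * fmax.
fs_min = 2 * 1500 = 3000 Hz
Practical rate = 8 * fs_min = 8 * 3000 = 24000 Hz

fs_min = 3000 Hz, fs_practical = 24000 Hz


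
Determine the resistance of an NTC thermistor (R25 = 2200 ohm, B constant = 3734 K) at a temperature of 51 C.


NTC thermistor equation: Rt = R25 * exp(B * (1/T - 1/T25)).
T in Kelvin: 324.15 K, T25 = 298.15 K
1/T - 1/T25 = 1/324.15 - 1/298.15 = -0.00026902
B * (1/T - 1/T25) = 3734 * -0.00026902 = -1.0045
Rt = 2200 * exp(-1.0045) = 805.7 ohm

805.7 ohm


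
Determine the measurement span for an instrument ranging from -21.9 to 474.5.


Span = upper range - lower range.
Span = 474.5 - (-21.9)
Span = 496.4

496.4


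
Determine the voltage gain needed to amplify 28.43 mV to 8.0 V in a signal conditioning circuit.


Gain = Vout / Vin (converting to same units).
G = 8.0 V / 28.43 mV
G = 8000.0 mV / 28.43 mV
G = 281.39

281.39


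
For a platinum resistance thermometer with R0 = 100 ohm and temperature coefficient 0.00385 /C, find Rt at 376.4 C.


The RTD equation: Rt = R0 * (1 + alpha * T).
Rt = 100 * (1 + 0.00385 * 376.4)
Rt = 100 * (1 + 1.44914)
Rt = 100 * 2.44914
Rt = 244.914 ohm

244.914 ohm


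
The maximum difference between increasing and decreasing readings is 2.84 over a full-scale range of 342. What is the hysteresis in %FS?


Hysteresis = (max difference / full scale) * 100%.
H = (2.84 / 342) * 100
H = 0.83 %FS

0.83 %FS


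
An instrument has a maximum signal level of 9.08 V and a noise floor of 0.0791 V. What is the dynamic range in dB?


Dynamic range = 20 * log10(Vmax / Vnoise).
DR = 20 * log10(9.08 / 0.0791)
DR = 20 * log10(114.79)
DR = 41.2 dB

41.2 dB


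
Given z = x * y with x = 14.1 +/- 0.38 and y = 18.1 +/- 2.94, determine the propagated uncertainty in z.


For a product z = x*y, the relative uncertainty is:
uz/z = sqrt((ux/x)^2 + (uy/y)^2)
Relative uncertainties: ux/x = 0.38/14.1 = 0.02695
uy/y = 2.94/18.1 = 0.162431
z = 14.1 * 18.1 = 255.2
uz = 255.2 * sqrt(0.02695^2 + 0.162431^2) = 42.021

42.021


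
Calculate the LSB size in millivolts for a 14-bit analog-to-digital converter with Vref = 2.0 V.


The resolution (LSB) of an ADC is Vref / 2^n.
LSB = 2.0 / 2^14
LSB = 2.0 / 16384
LSB = 0.00012207 V = 0.12207031 mV

0.12207031 mV


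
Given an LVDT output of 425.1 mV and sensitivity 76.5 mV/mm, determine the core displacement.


Displacement = Vout / sensitivity.
d = 425.1 / 76.5
d = 5.557 mm

5.557 mm


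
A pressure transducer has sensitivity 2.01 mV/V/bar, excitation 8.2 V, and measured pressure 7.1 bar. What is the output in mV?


Output = sensitivity * Vex * P.
Vout = 2.01 * 8.2 * 7.1
Vout = 16.482 * 7.1
Vout = 117.02 mV

117.02 mV


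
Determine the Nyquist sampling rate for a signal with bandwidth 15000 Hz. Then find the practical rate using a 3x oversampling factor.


By Nyquist theorem, fs_min = 2 * fmax.
fs_min = 2 * 15000 = 30000 Hz
Practical rate = 3 * fs_min = 3 * 30000 = 90000 Hz

fs_min = 30000 Hz, fs_practical = 90000 Hz


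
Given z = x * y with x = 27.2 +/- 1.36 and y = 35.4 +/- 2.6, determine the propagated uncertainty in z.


For a product z = x*y, the relative uncertainty is:
uz/z = sqrt((ux/x)^2 + (uy/y)^2)
Relative uncertainties: ux/x = 1.36/27.2 = 0.05
uy/y = 2.6/35.4 = 0.073446
z = 27.2 * 35.4 = 962.9
uz = 962.9 * sqrt(0.05^2 + 0.073446^2) = 85.552

85.552


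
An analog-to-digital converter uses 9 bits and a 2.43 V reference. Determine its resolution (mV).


The resolution (LSB) of an ADC is Vref / 2^n.
LSB = 2.43 / 2^9
LSB = 2.43 / 512
LSB = 0.00474609 V = 4.74609375 mV

4.74609375 mV


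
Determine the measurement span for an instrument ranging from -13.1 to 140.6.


Span = upper range - lower range.
Span = 140.6 - (-13.1)
Span = 153.7

153.7


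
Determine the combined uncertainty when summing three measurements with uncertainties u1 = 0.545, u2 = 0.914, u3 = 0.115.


For a sum of independent quantities, uc = sqrt(u1^2 + u2^2 + u3^2).
uc = sqrt(0.545^2 + 0.914^2 + 0.115^2)
uc = sqrt(0.297025 + 0.835396 + 0.013225)
uc = 1.0703

1.0703


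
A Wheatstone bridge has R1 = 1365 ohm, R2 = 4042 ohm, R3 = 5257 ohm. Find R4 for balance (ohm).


At balance: R1*R4 = R2*R3, so R4 = R2*R3/R1.
R4 = 4042 * 5257 / 1365
R4 = 21248794 / 1365
R4 = 15566.88 ohm

15566.88 ohm


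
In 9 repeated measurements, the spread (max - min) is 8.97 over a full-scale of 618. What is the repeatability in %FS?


Repeatability = (spread / full scale) * 100%.
R = (8.97 / 618) * 100
R = 1.451 %FS

1.451 %FS


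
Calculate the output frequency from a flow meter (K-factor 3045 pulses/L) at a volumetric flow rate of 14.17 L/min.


Frequency = K * Q / 60 (converting L/min to L/s).
f = 3045 * 14.17 / 60
f = 43147.65 / 60
f = 719.13 Hz

719.13 Hz


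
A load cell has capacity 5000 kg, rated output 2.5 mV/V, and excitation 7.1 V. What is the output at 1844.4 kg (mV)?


Vout = rated_output * Vex * (load / capacity).
Vout = 2.5 * 7.1 * (1844.4 / 5000)
Vout = 2.5 * 7.1 * 0.36888
Vout = 6.548 mV

6.548 mV


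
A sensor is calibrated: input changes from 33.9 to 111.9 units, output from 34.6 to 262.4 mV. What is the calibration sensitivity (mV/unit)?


Sensitivity = (y2 - y1) / (x2 - x1).
S = (262.4 - 34.6) / (111.9 - 33.9)
S = 227.8 / 78.0
S = 2.9205 mV/unit

2.9205 mV/unit


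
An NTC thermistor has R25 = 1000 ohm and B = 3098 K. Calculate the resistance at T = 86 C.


NTC thermistor equation: Rt = R25 * exp(B * (1/T - 1/T25)).
T in Kelvin: 359.15 K, T25 = 298.15 K
1/T - 1/T25 = 1/359.15 - 1/298.15 = -0.00056966
B * (1/T - 1/T25) = 3098 * -0.00056966 = -1.7648
Rt = 1000 * exp(-1.7648) = 171.2 ohm

171.2 ohm


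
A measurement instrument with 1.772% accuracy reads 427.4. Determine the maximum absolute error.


Absolute error = (accuracy% / 100) * reading.
Error = (1.772 / 100) * 427.4
Error = 0.01772 * 427.4
Error = 7.5735

7.5735


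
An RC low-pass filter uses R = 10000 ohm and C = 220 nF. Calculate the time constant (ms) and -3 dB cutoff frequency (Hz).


Time constant: tau = R * C.
tau = 10000 * 2.20e-07 = 0.0022 s
tau = 2.2 ms
Cutoff frequency: fc = 1 / (2*pi*R*C).
fc = 1 / (2*pi*0.0022) = 72.34 Hz

tau = 2.2 ms, fc = 72.34 Hz


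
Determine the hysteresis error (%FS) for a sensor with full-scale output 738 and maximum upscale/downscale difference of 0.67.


Hysteresis = (max difference / full scale) * 100%.
H = (0.67 / 738) * 100
H = 0.091 %FS

0.091 %FS


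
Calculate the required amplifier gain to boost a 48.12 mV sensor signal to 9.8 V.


Gain = Vout / Vin (converting to same units).
G = 9.8 V / 48.12 mV
G = 9800.0 mV / 48.12 mV
G = 203.66

203.66


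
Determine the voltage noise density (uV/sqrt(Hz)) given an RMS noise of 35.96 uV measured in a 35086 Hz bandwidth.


Noise spectral density = Vrms / sqrt(BW).
NSD = 35.96 / sqrt(35086)
NSD = 35.96 / 187.3126
NSD = 0.192 uV/sqrt(Hz)

0.192 uV/sqrt(Hz)


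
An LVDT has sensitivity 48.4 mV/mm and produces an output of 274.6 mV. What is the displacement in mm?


Displacement = Vout / sensitivity.
d = 274.6 / 48.4
d = 5.674 mm

5.674 mm


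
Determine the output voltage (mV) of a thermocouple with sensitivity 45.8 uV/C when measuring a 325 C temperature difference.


The thermocouple output V = sensitivity * dT.
V = 45.8 uV/C * 325 C
V = 14885.0 uV
V = 14.885 mV

14.885 mV


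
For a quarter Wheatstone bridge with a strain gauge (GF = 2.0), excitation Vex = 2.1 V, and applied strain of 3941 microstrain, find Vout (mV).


Quarter bridge output: Vout = (GF * epsilon * Vex) / 4.
Vout = (2.0 * 3941e-6 * 2.1) / 4
Vout = 0.0165522 / 4 V
Vout = 0.00413805 V = 4.138 mV

4.138 mV


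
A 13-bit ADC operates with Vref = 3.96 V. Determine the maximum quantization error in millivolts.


The maximum quantization error is +/- LSB/2.
LSB = Vref / 2^n = 3.96 / 8192 = 0.0004834 V
Max error = LSB / 2 = 0.0004834 / 2 = 0.0002417 V
Max error = 0.2417 mV

0.2417 mV


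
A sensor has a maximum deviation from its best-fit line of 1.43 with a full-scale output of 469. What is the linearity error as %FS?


Linearity error = (max deviation / full scale) * 100%.
Linearity = (1.43 / 469) * 100
Linearity = 0.305 %FS

0.305 %FS


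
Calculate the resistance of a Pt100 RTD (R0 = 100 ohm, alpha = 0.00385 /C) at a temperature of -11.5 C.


The RTD equation: Rt = R0 * (1 + alpha * T).
Rt = 100 * (1 + 0.00385 * -11.5)
Rt = 100 * (1 + -0.044275)
Rt = 100 * 0.955725
Rt = 95.573 ohm

95.573 ohm


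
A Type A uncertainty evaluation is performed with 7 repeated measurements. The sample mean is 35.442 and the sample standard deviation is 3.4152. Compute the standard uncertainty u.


The standard uncertainty for Type A evaluation is u = s / sqrt(n).
u = 3.4152 / sqrt(7)
u = 3.4152 / 2.6458
u = 1.2908

1.2908


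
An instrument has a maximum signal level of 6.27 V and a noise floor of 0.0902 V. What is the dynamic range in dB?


Dynamic range = 20 * log10(Vmax / Vnoise).
DR = 20 * log10(6.27 / 0.0902)
DR = 20 * log10(69.51)
DR = 36.84 dB

36.84 dB


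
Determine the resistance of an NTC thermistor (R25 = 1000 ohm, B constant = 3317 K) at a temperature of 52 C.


NTC thermistor equation: Rt = R25 * exp(B * (1/T - 1/T25)).
T in Kelvin: 325.15 K, T25 = 298.15 K
1/T - 1/T25 = 1/325.15 - 1/298.15 = -0.00027851
B * (1/T - 1/T25) = 3317 * -0.00027851 = -0.9238
Rt = 1000 * exp(-0.9238) = 397.0 ohm

397.0 ohm


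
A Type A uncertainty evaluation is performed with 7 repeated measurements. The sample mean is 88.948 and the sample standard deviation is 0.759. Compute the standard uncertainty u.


The standard uncertainty for Type A evaluation is u = s / sqrt(n).
u = 0.759 / sqrt(7)
u = 0.759 / 2.6458
u = 0.2869

0.2869


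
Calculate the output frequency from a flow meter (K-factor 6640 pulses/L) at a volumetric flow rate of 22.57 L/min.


Frequency = K * Q / 60 (converting L/min to L/s).
f = 6640 * 22.57 / 60
f = 149864.8 / 60
f = 2497.75 Hz

2497.75 Hz


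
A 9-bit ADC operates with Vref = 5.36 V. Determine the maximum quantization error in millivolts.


The maximum quantization error is +/- LSB/2.
LSB = Vref / 2^n = 5.36 / 512 = 0.01046875 V
Max error = LSB / 2 = 0.01046875 / 2 = 0.00523438 V
Max error = 5.2344 mV

5.2344 mV


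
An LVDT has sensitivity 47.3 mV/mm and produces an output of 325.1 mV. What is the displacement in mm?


Displacement = Vout / sensitivity.
d = 325.1 / 47.3
d = 6.873 mm

6.873 mm


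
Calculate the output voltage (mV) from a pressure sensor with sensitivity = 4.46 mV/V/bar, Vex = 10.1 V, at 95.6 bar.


Output = sensitivity * Vex * P.
Vout = 4.46 * 10.1 * 95.6
Vout = 45.046 * 95.6
Vout = 4306.4 mV

4306.4 mV


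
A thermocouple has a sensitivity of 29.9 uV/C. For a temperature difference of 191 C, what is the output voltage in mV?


The thermocouple output V = sensitivity * dT.
V = 29.9 uV/C * 191 C
V = 5710.9 uV
V = 5.711 mV

5.711 mV


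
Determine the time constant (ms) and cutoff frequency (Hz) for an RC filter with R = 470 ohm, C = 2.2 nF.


Time constant: tau = R * C.
tau = 470 * 2.20e-09 = 1.034e-06 s
tau = 0.001 ms
Cutoff frequency: fc = 1 / (2*pi*R*C).
fc = 1 / (2*pi*1.034e-06) = 153921.61 Hz

tau = 0.001 ms, fc = 153921.61 Hz


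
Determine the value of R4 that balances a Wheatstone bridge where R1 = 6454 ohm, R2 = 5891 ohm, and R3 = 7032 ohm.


At balance: R1*R4 = R2*R3, so R4 = R2*R3/R1.
R4 = 5891 * 7032 / 6454
R4 = 41425512 / 6454
R4 = 6418.58 ohm

6418.58 ohm


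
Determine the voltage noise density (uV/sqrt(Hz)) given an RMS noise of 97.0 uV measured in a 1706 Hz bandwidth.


Noise spectral density = Vrms / sqrt(BW).
NSD = 97.0 / sqrt(1706)
NSD = 97.0 / 41.3038
NSD = 2.3485 uV/sqrt(Hz)

2.3485 uV/sqrt(Hz)


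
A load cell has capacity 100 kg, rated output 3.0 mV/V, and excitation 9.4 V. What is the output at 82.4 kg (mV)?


Vout = rated_output * Vex * (load / capacity).
Vout = 3.0 * 9.4 * (82.4 / 100)
Vout = 3.0 * 9.4 * 0.824
Vout = 23.237 mV

23.237 mV


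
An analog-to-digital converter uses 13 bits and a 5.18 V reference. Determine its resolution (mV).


The resolution (LSB) of an ADC is Vref / 2^n.
LSB = 5.18 / 2^13
LSB = 5.18 / 8192
LSB = 0.00063232 V = 0.63232422 mV

0.63232422 mV


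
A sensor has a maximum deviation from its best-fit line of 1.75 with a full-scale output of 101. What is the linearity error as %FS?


Linearity error = (max deviation / full scale) * 100%.
Linearity = (1.75 / 101) * 100
Linearity = 1.733 %FS

1.733 %FS


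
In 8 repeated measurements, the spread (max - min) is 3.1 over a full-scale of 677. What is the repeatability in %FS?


Repeatability = (spread / full scale) * 100%.
R = (3.1 / 677) * 100
R = 0.458 %FS

0.458 %FS


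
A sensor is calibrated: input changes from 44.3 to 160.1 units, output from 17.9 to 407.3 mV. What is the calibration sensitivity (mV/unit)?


Sensitivity = (y2 - y1) / (x2 - x1).
S = (407.3 - 17.9) / (160.1 - 44.3)
S = 389.4 / 115.8
S = 3.3627 mV/unit

3.3627 mV/unit


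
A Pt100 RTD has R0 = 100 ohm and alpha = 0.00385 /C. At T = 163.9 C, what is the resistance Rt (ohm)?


The RTD equation: Rt = R0 * (1 + alpha * T).
Rt = 100 * (1 + 0.00385 * 163.9)
Rt = 100 * (1 + 0.631015)
Rt = 100 * 1.631015
Rt = 163.102 ohm

163.102 ohm


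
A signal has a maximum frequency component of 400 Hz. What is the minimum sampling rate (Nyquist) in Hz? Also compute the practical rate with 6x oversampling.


By Nyquist theorem, fs_min = 2 * fmax.
fs_min = 2 * 400 = 800 Hz
Practical rate = 6 * fs_min = 6 * 800 = 4800 Hz

fs_min = 800 Hz, fs_practical = 4800 Hz


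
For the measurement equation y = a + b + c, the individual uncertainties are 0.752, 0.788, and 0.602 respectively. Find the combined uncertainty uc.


For a sum of independent quantities, uc = sqrt(u1^2 + u2^2 + u3^2).
uc = sqrt(0.752^2 + 0.788^2 + 0.602^2)
uc = sqrt(0.565504 + 0.620944 + 0.362404)
uc = 1.2445

1.2445


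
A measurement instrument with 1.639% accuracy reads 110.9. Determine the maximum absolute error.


Absolute error = (accuracy% / 100) * reading.
Error = (1.639 / 100) * 110.9
Error = 0.01639 * 110.9
Error = 1.8177

1.8177


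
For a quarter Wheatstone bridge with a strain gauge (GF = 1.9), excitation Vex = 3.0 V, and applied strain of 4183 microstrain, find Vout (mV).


Quarter bridge output: Vout = (GF * epsilon * Vex) / 4.
Vout = (1.9 * 4183e-6 * 3.0) / 4
Vout = 0.0238431 / 4 V
Vout = 0.00596077 V = 5.9608 mV

5.9608 mV


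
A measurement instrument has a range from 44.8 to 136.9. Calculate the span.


Span = upper range - lower range.
Span = 136.9 - (44.8)
Span = 92.1

92.1


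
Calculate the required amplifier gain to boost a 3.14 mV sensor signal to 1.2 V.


Gain = Vout / Vin (converting to same units).
G = 1.2 V / 3.14 mV
G = 1200.0 mV / 3.14 mV
G = 382.17

382.17


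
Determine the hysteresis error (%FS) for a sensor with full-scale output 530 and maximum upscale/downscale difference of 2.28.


Hysteresis = (max difference / full scale) * 100%.
H = (2.28 / 530) * 100
H = 0.43 %FS

0.43 %FS


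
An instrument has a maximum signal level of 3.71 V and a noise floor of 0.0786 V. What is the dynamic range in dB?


Dynamic range = 20 * log10(Vmax / Vnoise).
DR = 20 * log10(3.71 / 0.0786)
DR = 20 * log10(47.2)
DR = 33.48 dB

33.48 dB


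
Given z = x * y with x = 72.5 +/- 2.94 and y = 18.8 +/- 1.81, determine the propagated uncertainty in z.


For a product z = x*y, the relative uncertainty is:
uz/z = sqrt((ux/x)^2 + (uy/y)^2)
Relative uncertainties: ux/x = 2.94/72.5 = 0.040552
uy/y = 1.81/18.8 = 0.096277
z = 72.5 * 18.8 = 1363.0
uz = 1363.0 * sqrt(0.040552^2 + 0.096277^2) = 142.39

142.39


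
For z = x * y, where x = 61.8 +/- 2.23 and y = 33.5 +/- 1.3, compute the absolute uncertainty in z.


For a product z = x*y, the relative uncertainty is:
uz/z = sqrt((ux/x)^2 + (uy/y)^2)
Relative uncertainties: ux/x = 2.23/61.8 = 0.036084
uy/y = 1.3/33.5 = 0.038806
z = 61.8 * 33.5 = 2070.3
uz = 2070.3 * sqrt(0.036084^2 + 0.038806^2) = 109.706

109.706


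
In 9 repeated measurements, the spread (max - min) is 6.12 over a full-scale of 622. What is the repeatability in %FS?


Repeatability = (spread / full scale) * 100%.
R = (6.12 / 622) * 100
R = 0.984 %FS

0.984 %FS


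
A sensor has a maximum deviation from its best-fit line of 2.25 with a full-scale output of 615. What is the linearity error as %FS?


Linearity error = (max deviation / full scale) * 100%.
Linearity = (2.25 / 615) * 100
Linearity = 0.366 %FS

0.366 %FS


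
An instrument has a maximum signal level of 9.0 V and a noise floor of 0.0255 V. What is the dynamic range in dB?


Dynamic range = 20 * log10(Vmax / Vnoise).
DR = 20 * log10(9.0 / 0.0255)
DR = 20 * log10(352.94)
DR = 50.95 dB

50.95 dB


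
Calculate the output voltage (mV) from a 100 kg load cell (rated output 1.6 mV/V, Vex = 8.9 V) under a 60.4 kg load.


Vout = rated_output * Vex * (load / capacity).
Vout = 1.6 * 8.9 * (60.4 / 100)
Vout = 1.6 * 8.9 * 0.604
Vout = 8.601 mV

8.601 mV


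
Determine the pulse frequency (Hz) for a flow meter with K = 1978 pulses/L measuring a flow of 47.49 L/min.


Frequency = K * Q / 60 (converting L/min to L/s).
f = 1978 * 47.49 / 60
f = 93935.22 / 60
f = 1565.59 Hz

1565.59 Hz


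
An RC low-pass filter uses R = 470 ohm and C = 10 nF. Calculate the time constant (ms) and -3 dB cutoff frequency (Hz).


Time constant: tau = R * C.
tau = 470 * 1.00e-08 = 4.7e-06 s
tau = 0.0047 ms
Cutoff frequency: fc = 1 / (2*pi*R*C).
fc = 1 / (2*pi*4.7e-06) = 33862.75 Hz

tau = 0.0047 ms, fc = 33862.75 Hz


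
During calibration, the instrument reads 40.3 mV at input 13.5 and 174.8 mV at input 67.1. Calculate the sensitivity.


Sensitivity = (y2 - y1) / (x2 - x1).
S = (174.8 - 40.3) / (67.1 - 13.5)
S = 134.5 / 53.6
S = 2.5093 mV/unit

2.5093 mV/unit


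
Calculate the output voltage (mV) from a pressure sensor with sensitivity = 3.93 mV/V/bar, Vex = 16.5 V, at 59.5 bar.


Output = sensitivity * Vex * P.
Vout = 3.93 * 16.5 * 59.5
Vout = 64.845 * 59.5
Vout = 3858.28 mV

3858.28 mV


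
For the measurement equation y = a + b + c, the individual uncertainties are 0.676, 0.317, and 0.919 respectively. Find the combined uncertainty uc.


For a sum of independent quantities, uc = sqrt(u1^2 + u2^2 + u3^2).
uc = sqrt(0.676^2 + 0.317^2 + 0.919^2)
uc = sqrt(0.456976 + 0.100489 + 0.844561)
uc = 1.1841

1.1841


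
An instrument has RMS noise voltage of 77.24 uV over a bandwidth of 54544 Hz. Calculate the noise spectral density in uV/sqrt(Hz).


Noise spectral density = Vrms / sqrt(BW).
NSD = 77.24 / sqrt(54544)
NSD = 77.24 / 233.5466
NSD = 0.3307 uV/sqrt(Hz)

0.3307 uV/sqrt(Hz)


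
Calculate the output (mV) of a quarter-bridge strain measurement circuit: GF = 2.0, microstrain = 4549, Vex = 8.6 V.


Quarter bridge output: Vout = (GF * epsilon * Vex) / 4.
Vout = (2.0 * 4549e-6 * 8.6) / 4
Vout = 0.0782428 / 4 V
Vout = 0.0195607 V = 19.5607 mV

19.5607 mV


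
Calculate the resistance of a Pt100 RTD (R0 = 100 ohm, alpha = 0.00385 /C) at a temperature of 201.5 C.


The RTD equation: Rt = R0 * (1 + alpha * T).
Rt = 100 * (1 + 0.00385 * 201.5)
Rt = 100 * (1 + 0.775775)
Rt = 100 * 1.775775
Rt = 177.577 ohm

177.577 ohm


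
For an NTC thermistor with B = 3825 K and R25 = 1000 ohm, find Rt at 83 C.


NTC thermistor equation: Rt = R25 * exp(B * (1/T - 1/T25)).
T in Kelvin: 356.15 K, T25 = 298.15 K
1/T - 1/T25 = 1/356.15 - 1/298.15 = -0.00054621
B * (1/T - 1/T25) = 3825 * -0.00054621 = -2.0893
Rt = 1000 * exp(-2.0893) = 123.8 ohm

123.8 ohm


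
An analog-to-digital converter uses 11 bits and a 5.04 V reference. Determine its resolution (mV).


The resolution (LSB) of an ADC is Vref / 2^n.
LSB = 5.04 / 2^11
LSB = 5.04 / 2048
LSB = 0.00246094 V = 2.4609375 mV

2.4609375 mV


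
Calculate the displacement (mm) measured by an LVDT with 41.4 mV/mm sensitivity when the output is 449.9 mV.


Displacement = Vout / sensitivity.
d = 449.9 / 41.4
d = 10.867 mm

10.867 mm


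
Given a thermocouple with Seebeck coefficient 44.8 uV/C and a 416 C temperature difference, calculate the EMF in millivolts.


The thermocouple output V = sensitivity * dT.
V = 44.8 uV/C * 416 C
V = 18636.8 uV
V = 18.637 mV

18.637 mV


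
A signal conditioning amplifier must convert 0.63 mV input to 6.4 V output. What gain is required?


Gain = Vout / Vin (converting to same units).
G = 6.4 V / 0.63 mV
G = 6400.0 mV / 0.63 mV
G = 10158.73

10158.73


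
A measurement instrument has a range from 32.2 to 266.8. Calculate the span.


Span = upper range - lower range.
Span = 266.8 - (32.2)
Span = 234.6

234.6


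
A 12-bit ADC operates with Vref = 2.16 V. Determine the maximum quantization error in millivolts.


The maximum quantization error is +/- LSB/2.
LSB = Vref / 2^n = 2.16 / 4096 = 0.00052734 V
Max error = LSB / 2 = 0.00052734 / 2 = 0.00026367 V
Max error = 0.2637 mV

0.2637 mV


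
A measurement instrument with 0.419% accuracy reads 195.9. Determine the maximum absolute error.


Absolute error = (accuracy% / 100) * reading.
Error = (0.419 / 100) * 195.9
Error = 0.00419 * 195.9
Error = 0.8208

0.8208


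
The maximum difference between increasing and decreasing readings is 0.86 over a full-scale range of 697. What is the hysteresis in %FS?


Hysteresis = (max difference / full scale) * 100%.
H = (0.86 / 697) * 100
H = 0.123 %FS

0.123 %FS


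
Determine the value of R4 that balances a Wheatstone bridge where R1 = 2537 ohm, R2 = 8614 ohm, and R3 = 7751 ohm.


At balance: R1*R4 = R2*R3, so R4 = R2*R3/R1.
R4 = 8614 * 7751 / 2537
R4 = 66767114 / 2537
R4 = 26317.35 ohm

26317.35 ohm


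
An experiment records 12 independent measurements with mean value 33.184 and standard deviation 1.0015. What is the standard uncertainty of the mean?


The standard uncertainty for Type A evaluation is u = s / sqrt(n).
u = 1.0015 / sqrt(12)
u = 1.0015 / 3.4641
u = 0.2891

0.2891


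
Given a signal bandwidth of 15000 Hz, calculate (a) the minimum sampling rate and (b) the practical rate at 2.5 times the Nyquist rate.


By Nyquist theorem, fs_min = 2 * fmax.
fs_min = 2 * 15000 = 30000 Hz
Practical rate = 2.5 * fs_min = 2.5 * 30000 = 75000 Hz

fs_min = 30000 Hz, fs_practical = 75000 Hz


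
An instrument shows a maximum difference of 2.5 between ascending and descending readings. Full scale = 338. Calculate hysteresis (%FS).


Hysteresis = (max difference / full scale) * 100%.
H = (2.5 / 338) * 100
H = 0.74 %FS

0.74 %FS


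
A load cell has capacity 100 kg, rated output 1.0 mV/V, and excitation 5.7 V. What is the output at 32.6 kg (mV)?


Vout = rated_output * Vex * (load / capacity).
Vout = 1.0 * 5.7 * (32.6 / 100)
Vout = 1.0 * 5.7 * 0.326
Vout = 1.858 mV

1.858 mV


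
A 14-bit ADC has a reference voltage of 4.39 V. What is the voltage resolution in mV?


The resolution (LSB) of an ADC is Vref / 2^n.
LSB = 4.39 / 2^14
LSB = 4.39 / 16384
LSB = 0.00026794 V = 0.26794434 mV

0.26794434 mV


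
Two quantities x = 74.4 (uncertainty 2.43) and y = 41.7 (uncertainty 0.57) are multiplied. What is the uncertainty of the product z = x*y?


For a product z = x*y, the relative uncertainty is:
uz/z = sqrt((ux/x)^2 + (uy/y)^2)
Relative uncertainties: ux/x = 2.43/74.4 = 0.032661
uy/y = 0.57/41.7 = 0.013669
z = 74.4 * 41.7 = 3102.5
uz = 3102.5 * sqrt(0.032661^2 + 0.013669^2) = 109.847

109.847


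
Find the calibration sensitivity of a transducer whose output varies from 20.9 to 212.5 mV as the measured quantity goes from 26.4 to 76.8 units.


Sensitivity = (y2 - y1) / (x2 - x1).
S = (212.5 - 20.9) / (76.8 - 26.4)
S = 191.6 / 50.4
S = 3.8016 mV/unit

3.8016 mV/unit


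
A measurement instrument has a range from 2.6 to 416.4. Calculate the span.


Span = upper range - lower range.
Span = 416.4 - (2.6)
Span = 413.8

413.8


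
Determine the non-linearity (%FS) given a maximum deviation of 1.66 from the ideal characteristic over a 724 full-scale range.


Linearity error = (max deviation / full scale) * 100%.
Linearity = (1.66 / 724) * 100
Linearity = 0.229 %FS

0.229 %FS


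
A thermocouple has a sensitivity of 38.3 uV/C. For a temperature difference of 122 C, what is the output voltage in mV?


The thermocouple output V = sensitivity * dT.
V = 38.3 uV/C * 122 C
V = 4672.6 uV
V = 4.673 mV

4.673 mV


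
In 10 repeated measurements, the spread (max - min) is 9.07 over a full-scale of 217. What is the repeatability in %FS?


Repeatability = (spread / full scale) * 100%.
R = (9.07 / 217) * 100
R = 4.18 %FS

4.18 %FS


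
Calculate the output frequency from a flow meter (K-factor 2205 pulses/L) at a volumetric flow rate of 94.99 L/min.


Frequency = K * Q / 60 (converting L/min to L/s).
f = 2205 * 94.99 / 60
f = 209452.95 / 60
f = 3490.88 Hz

3490.88 Hz


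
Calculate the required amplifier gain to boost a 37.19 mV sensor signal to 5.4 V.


Gain = Vout / Vin (converting to same units).
G = 5.4 V / 37.19 mV
G = 5400.0 mV / 37.19 mV
G = 145.2

145.2


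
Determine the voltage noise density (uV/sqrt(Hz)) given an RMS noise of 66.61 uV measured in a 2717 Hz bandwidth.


Noise spectral density = Vrms / sqrt(BW).
NSD = 66.61 / sqrt(2717)
NSD = 66.61 / 52.1249
NSD = 1.2779 uV/sqrt(Hz)

1.2779 uV/sqrt(Hz)


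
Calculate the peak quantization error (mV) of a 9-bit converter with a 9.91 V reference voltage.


The maximum quantization error is +/- LSB/2.
LSB = Vref / 2^n = 9.91 / 512 = 0.01935547 V
Max error = LSB / 2 = 0.01935547 / 2 = 0.00967773 V
Max error = 9.6777 mV

9.6777 mV


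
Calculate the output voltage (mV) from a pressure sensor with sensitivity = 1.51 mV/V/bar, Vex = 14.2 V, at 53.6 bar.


Output = sensitivity * Vex * P.
Vout = 1.51 * 14.2 * 53.6
Vout = 21.442 * 53.6
Vout = 1149.29 mV

1149.29 mV


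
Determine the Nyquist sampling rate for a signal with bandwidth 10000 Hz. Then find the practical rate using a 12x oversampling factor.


By Nyquist theorem, fs_min = 2 * fmax.
fs_min = 2 * 10000 = 20000 Hz
Practical rate = 12 * fs_min = 12 * 20000 = 240000 Hz

fs_min = 20000 Hz, fs_practical = 240000 Hz


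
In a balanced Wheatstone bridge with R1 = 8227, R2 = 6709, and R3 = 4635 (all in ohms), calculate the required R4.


At balance: R1*R4 = R2*R3, so R4 = R2*R3/R1.
R4 = 6709 * 4635 / 8227
R4 = 31096215 / 8227
R4 = 3779.78 ohm

3779.78 ohm


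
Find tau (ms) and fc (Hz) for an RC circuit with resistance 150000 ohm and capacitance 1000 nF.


Time constant: tau = R * C.
tau = 150000 * 1.00e-06 = 0.15 s
tau = 150.0 ms
Cutoff frequency: fc = 1 / (2*pi*R*C).
fc = 1 / (2*pi*0.15) = 1.06 Hz

tau = 150.0 ms, fc = 1.06 Hz


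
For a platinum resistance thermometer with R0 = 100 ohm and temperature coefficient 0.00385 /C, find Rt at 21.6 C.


The RTD equation: Rt = R0 * (1 + alpha * T).
Rt = 100 * (1 + 0.00385 * 21.6)
Rt = 100 * (1 + 0.08316)
Rt = 100 * 1.08316
Rt = 108.316 ohm

108.316 ohm


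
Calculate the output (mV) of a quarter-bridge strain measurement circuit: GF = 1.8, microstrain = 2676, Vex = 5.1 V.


Quarter bridge output: Vout = (GF * epsilon * Vex) / 4.
Vout = (1.8 * 2676e-6 * 5.1) / 4
Vout = 0.02456568 / 4 V
Vout = 0.00614142 V = 6.1414 mV

6.1414 mV


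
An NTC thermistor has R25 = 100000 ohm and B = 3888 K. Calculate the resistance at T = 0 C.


NTC thermistor equation: Rt = R25 * exp(B * (1/T - 1/T25)).
T in Kelvin: 273.15 K, T25 = 298.15 K
1/T - 1/T25 = 1/273.15 - 1/298.15 = 0.00030698
B * (1/T - 1/T25) = 3888 * 0.00030698 = 1.1935
Rt = 100000 * exp(1.1935) = 329867.7 ohm

329867.7 ohm


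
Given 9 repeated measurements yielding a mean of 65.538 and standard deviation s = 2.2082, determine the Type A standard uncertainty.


The standard uncertainty for Type A evaluation is u = s / sqrt(n).
u = 2.2082 / sqrt(9)
u = 2.2082 / 3.0
u = 0.7361

0.7361


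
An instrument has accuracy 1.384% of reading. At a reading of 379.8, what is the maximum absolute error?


Absolute error = (accuracy% / 100) * reading.
Error = (1.384 / 100) * 379.8
Error = 0.01384 * 379.8
Error = 5.2564

5.2564


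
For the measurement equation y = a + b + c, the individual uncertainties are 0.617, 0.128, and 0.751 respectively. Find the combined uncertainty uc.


For a sum of independent quantities, uc = sqrt(u1^2 + u2^2 + u3^2).
uc = sqrt(0.617^2 + 0.128^2 + 0.751^2)
uc = sqrt(0.380689 + 0.016384 + 0.564001)
uc = 0.9803

0.9803


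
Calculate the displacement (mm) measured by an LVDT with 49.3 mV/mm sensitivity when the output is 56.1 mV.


Displacement = Vout / sensitivity.
d = 56.1 / 49.3
d = 1.138 mm

1.138 mm


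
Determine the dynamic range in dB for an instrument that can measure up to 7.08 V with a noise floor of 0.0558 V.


Dynamic range = 20 * log10(Vmax / Vnoise).
DR = 20 * log10(7.08 / 0.0558)
DR = 20 * log10(126.88)
DR = 42.07 dB

42.07 dB


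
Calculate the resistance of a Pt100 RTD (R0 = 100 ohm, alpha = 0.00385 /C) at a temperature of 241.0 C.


The RTD equation: Rt = R0 * (1 + alpha * T).
Rt = 100 * (1 + 0.00385 * 241.0)
Rt = 100 * (1 + 0.92785)
Rt = 100 * 1.92785
Rt = 192.785 ohm

192.785 ohm


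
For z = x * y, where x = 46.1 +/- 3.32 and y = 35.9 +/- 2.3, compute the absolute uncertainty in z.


For a product z = x*y, the relative uncertainty is:
uz/z = sqrt((ux/x)^2 + (uy/y)^2)
Relative uncertainties: ux/x = 3.32/46.1 = 0.072017
uy/y = 2.3/35.9 = 0.064067
z = 46.1 * 35.9 = 1655.0
uz = 1655.0 * sqrt(0.072017^2 + 0.064067^2) = 159.525

159.525
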